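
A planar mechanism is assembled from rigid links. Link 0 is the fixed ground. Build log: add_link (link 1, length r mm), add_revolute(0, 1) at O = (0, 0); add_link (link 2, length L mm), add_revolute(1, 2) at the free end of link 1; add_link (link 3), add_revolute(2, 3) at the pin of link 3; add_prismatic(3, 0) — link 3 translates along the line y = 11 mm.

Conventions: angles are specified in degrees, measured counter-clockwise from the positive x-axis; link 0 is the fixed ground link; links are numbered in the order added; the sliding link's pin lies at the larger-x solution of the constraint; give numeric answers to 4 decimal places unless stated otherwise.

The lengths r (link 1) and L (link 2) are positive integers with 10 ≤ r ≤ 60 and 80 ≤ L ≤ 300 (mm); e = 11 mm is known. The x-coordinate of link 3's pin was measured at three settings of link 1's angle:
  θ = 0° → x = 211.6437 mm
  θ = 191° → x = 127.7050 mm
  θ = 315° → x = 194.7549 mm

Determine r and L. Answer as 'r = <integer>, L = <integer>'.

constraint per measurement: (x − r cos θ)² + (r sin θ − e)² = L²
subtracting the θ₁ and θ₂ equations cancels the r² and L² terms:
r = (x₁² − x₂²) / (2[(x₁cos θ₁ + e sin θ₁) − (x₂cos θ₂ + e sin θ₂)]) = 42.0000 → r = 42
L² = (x₁ − r cos θ₁)² + (r sin θ₁ − e)² = 28899.9849 → L = 170.0000 → L = 170
check at θ₃=315°: x = 194.7549 (printed 194.7549) ✓

r = 42, L = 170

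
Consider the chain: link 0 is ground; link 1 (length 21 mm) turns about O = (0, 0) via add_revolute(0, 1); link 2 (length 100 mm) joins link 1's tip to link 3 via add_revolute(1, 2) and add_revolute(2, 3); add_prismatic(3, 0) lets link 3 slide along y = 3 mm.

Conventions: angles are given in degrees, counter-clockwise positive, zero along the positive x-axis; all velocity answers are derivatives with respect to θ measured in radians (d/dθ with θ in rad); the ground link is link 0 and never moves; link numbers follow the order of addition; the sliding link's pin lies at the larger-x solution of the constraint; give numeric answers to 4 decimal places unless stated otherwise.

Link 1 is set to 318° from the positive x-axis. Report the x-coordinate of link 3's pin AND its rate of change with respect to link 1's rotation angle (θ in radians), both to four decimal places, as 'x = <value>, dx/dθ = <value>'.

geometry: r = 21 mm, L = 100 mm, e = 3 mm
crank pin P = (r cos θ, r sin θ) = (15.606041, -14.051743)
h = r sin θ − e = -14.051743 − 3 = -17.051743
x = r cos θ + √(L² − h²) = 15.606041 + 98.535466 = 114.141507
dx/dθ = −r sin θ − h·r cos θ/√(L² − h²) (θ in radians; h = -17.051743) = 16.752397

x = 114.1415, dx/dθ = 16.7524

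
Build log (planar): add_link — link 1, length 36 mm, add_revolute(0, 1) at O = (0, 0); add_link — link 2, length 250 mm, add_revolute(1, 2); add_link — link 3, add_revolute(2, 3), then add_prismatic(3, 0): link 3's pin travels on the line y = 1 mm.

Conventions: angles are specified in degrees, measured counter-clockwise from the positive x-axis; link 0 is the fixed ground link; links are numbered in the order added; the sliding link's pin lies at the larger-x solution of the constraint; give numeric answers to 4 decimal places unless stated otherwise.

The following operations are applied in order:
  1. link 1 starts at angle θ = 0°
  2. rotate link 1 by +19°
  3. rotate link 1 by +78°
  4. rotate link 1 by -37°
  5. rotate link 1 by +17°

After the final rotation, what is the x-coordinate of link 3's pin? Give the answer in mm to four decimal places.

geometry: r = 36 mm, L = 250 mm, e = 1 mm; θ starts at 0°
rotate link 1 by +19°: θ ← 0° +19° = 19°
rotate link 1 by +78°: θ ← 19° +78° = 97°
rotate link 1 by -37°: θ ← 97° -37° = 60°
rotate link 1 by +17°: θ ← 60° +17° = 77°
crank pin P = (r cos θ, r sin θ) = (8.098238, 35.077322)
h = r sin θ − e = 35.077322 − 1 = 34.077322
x = r cos θ + √(L² − h²) = 8.098238 + 247.666583 = 255.764820

255.7648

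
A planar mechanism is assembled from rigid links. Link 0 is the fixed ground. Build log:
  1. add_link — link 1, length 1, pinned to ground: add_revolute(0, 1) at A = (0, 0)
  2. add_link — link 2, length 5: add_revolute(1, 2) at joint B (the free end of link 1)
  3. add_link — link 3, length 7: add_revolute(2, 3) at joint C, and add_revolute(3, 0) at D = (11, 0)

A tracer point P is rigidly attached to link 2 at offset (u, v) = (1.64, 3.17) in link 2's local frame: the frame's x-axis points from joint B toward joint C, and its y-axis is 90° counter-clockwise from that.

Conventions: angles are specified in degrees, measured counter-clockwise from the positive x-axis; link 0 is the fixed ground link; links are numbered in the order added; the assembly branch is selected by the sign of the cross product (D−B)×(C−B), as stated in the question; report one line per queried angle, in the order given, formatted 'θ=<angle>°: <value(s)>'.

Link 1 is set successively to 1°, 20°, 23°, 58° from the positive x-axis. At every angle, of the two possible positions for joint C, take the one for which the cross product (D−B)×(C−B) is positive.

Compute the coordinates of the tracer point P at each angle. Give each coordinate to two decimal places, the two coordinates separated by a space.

A=(0,0), D=(11.00,0)
θ=1°: B = A + 1.00·(cos1°, sin1°) = (0.9998, 0.0175)
θ=1°: |BD| = 10.0002
θ=1°: circle(B,5.00) ∩ circle(D,7.00): a=3.8001, h=3.2495
θ=1°:   candidates: C₊=(4.8056,3.2603) cross=32.495; C₋=(4.7943,-3.2387) cross=-32.495
θ=1°:   branch + wants cross > 0 → take C=(4.8056,3.2603) (cross=32.495)
θ=1°: ex = (C−B)/|BC| = (0.7612,0.6486); ey = (-0.6486,0.7612)
θ=1°: P = B + 1.64·ex + 3.17·ey = (0.1922,3.4940)
θ=20°: B = A + 1.00·(cos20°, sin20°) = (0.9397, 0.3420)
θ=20°: |BD| = 10.0661
θ=20°: circle(B,5.00) ∩ circle(D,7.00): a=3.8409, h=3.2011
θ=20°:   candidates: C₊=(4.8872,3.4108) cross=32.223; C₋=(4.6697,-2.9878) cross=-32.223
θ=20°:   branch + wants cross > 0 → take C=(4.8872,3.4108) (cross=32.223)
θ=20°: ex = (C−B)/|BC| = (0.7895,0.6138); ey = (-0.6138,0.7895)
θ=20°: P = B + 1.64·ex + 3.17·ey = (0.2889,3.8513)
θ=23°: B = A + 1.00·(cos23°, sin23°) = (0.9205, 0.3907)
θ=23°: |BD| = 10.0871
θ=23°: circle(B,5.00) ∩ circle(D,7.00): a=3.8539, h=3.1855
θ=23°:   candidates: C₊=(4.8949,3.4246) cross=32.133; C₋=(4.6481,-2.9417) cross=-32.133
θ=23°:   branch + wants cross > 0 → take C=(4.8949,3.4246) (cross=32.133)
θ=23°: ex = (C−B)/|BC| = (0.7949,0.6068); ey = (-0.6068,0.7949)
θ=23°: P = B + 1.64·ex + 3.17·ey = (0.3006,3.9056)
θ=58°: B = A + 1.00·(cos58°, sin58°) = (0.5299, 0.8480)
θ=58°: |BD| = 10.5044
θ=58°: circle(B,5.00) ∩ circle(D,7.00): a=4.1098, h=2.8477
θ=58°:   candidates: C₊=(4.8562,3.3547) cross=29.914; C₋=(4.3964,-2.3222) cross=-29.914
θ=58°:   branch + wants cross > 0 → take C=(4.8562,3.3547) (cross=29.914)
θ=58°: ex = (C−B)/|BC| = (0.8653,0.5013); ey = (-0.5013,0.8653)
θ=58°: P = B + 1.64·ex + 3.17·ey = (0.3597,4.4131)

θ=1°: 0.19 3.49
θ=20°: 0.29 3.85
θ=23°: 0.30 3.91
θ=58°: 0.36 4.41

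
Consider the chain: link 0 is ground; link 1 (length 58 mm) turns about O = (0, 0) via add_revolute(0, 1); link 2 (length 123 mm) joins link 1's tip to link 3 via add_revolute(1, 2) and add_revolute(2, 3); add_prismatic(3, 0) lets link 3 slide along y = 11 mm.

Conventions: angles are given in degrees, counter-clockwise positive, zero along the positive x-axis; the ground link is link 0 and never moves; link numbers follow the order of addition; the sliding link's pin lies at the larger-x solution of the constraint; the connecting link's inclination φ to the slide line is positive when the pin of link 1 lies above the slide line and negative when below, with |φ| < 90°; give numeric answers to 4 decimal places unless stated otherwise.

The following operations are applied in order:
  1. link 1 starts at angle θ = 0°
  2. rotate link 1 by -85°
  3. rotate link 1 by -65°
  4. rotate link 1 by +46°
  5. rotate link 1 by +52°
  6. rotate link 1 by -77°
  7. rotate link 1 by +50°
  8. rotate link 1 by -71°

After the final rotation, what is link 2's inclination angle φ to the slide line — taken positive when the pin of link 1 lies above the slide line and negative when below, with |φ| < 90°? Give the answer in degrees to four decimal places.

geometry: r = 58 mm, L = 123 mm, e = 11 mm; θ starts at 0°
rotate link 1 by -85°: θ ← 0° -85° = -85°
rotate link 1 by -65°: θ ← -85° -65° = -150°
rotate link 1 by +46°: θ ← -150° +46° = -104°
rotate link 1 by +52°: θ ← -104° +52° = -52°
rotate link 1 by -77°: θ ← -52° -77° = -129°
rotate link 1 by +50°: θ ← -129° +50° = -79°
rotate link 1 by -71°: θ ← -79° -71° = -150°
h = r sin θ − e = -29.000000 − 11 = -40.000000
sin φ = h / L = -40.000000 / 123 = -0.32520325
φ = arcsin(-0.32520325) = -18.977889°

-18.9779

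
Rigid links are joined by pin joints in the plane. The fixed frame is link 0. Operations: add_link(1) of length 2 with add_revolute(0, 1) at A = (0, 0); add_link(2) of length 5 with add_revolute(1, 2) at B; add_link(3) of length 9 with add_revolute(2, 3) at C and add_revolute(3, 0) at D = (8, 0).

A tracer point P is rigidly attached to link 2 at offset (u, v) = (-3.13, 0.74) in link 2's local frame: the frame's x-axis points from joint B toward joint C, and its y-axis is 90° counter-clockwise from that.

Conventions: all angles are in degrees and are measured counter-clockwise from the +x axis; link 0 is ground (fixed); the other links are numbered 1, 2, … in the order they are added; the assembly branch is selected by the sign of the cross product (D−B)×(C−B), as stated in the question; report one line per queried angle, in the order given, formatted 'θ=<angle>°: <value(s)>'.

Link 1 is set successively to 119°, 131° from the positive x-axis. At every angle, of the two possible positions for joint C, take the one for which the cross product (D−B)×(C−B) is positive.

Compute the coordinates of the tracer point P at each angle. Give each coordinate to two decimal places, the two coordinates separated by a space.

A=(0,0), D=(8.00,0)
θ=119°: B = A + 2.00·(cos119°, sin119°) = (-0.9696, 1.7492)
θ=119°: |BD| = 9.1386
θ=119°: circle(B,5.00) ∩ circle(D,9.00): a=1.5054, h=4.7680
θ=119°:   candidates: C₊=(1.4206,6.1409) cross=43.573; C₋=(-0.4047,-3.2187) cross=-43.573
θ=119°:   branch + wants cross > 0 → take C=(1.4206,6.1409) (cross=43.573)
θ=119°: ex = (C−B)/|BC| = (0.4780,0.8783); ey = (-0.8783,0.4780)
θ=119°: P = B + -3.13·ex + 0.74·ey = (-3.1158,-0.6462)
θ=131°: B = A + 2.00·(cos131°, sin131°) = (-1.3121, 1.5094)
θ=131°: |BD| = 9.4337
θ=131°: circle(B,5.00) ∩ circle(D,9.00): a=1.7487, h=4.6842
θ=131°:   candidates: C₊=(1.1636,5.8535) cross=44.189; C₋=(-0.3354,-3.3943) cross=-44.189
θ=131°:   branch + wants cross > 0 → take C=(1.1636,5.8535) (cross=44.189)
θ=131°: ex = (C−B)/|BC| = (0.4951,0.8688); ey = (-0.8688,0.4951)
θ=131°: P = B + -3.13·ex + 0.74·ey = (-3.5048,-0.8436)

θ=119°: -3.12 -0.65
θ=131°: -3.50 -0.84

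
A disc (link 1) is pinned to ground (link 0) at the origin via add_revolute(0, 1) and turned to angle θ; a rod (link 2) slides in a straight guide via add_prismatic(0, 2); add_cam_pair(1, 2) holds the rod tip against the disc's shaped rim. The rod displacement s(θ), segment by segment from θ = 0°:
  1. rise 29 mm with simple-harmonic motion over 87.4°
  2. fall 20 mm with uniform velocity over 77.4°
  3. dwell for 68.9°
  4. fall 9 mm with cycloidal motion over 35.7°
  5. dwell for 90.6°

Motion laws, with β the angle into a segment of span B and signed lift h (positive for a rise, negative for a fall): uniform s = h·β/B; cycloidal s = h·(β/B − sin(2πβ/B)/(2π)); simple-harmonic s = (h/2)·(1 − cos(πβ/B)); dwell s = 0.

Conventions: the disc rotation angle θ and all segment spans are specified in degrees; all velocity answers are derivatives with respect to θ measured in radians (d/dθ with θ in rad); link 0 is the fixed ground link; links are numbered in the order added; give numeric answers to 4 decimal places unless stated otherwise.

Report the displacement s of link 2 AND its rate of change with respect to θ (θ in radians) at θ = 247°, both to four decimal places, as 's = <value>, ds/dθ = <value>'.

segment 1 (0° to 87.4°, simple-harmonic, h = 29) is passed completely: s = 0.0000 + (29) = 29.0000
segment 2 (87.4° to 164.8°, uniform, h = -20) is passed completely: s = 29.0000 + (-20) = 9.0000
segment 3 (164.8° to 233.7°, dwell): s unchanged at 9.0000
θ = 247° falls in segment 4 (233.7° to 269.4°, cycloidal, h = -9): β = 247 − 233.7 = 13.3°, B = 35.7°; Δs = -9·(0.3725 − sin(2π·0.3725)/(2π)) = -2.3246; s = 9.0000 − 2.3246 = 6.6754
velocity in seg [233.7°–269.4°] (cycloidal), θ in radians: β = 13.3° = 0.2321 rad, B = 35.7° = 0.6231 rad; ds/dθ = (h/B)(1 − cos(2πβ/B)) = ((-9)/0.6231)(1 − cos(2π·0.3725)) = -24.499492 mm/rad

s = 6.6754, ds/dθ = -24.4995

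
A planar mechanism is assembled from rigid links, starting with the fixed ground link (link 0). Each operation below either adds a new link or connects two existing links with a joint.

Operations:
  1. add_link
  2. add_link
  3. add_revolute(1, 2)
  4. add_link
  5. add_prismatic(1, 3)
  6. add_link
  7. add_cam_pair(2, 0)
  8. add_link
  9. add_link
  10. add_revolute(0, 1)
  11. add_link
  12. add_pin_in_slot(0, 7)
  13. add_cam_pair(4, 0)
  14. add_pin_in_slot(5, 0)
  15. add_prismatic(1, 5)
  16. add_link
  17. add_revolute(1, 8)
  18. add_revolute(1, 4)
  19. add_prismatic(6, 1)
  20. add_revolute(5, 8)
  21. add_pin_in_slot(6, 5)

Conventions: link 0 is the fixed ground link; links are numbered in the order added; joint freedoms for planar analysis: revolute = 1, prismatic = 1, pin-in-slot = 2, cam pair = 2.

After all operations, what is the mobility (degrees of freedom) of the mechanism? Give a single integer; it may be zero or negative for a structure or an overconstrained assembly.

L=1 J1=0 J2=0
add link → L=2 J1=0 J2=0
add link → L=3 J1=0 J2=0
R@1,2 dof=1 J1 → L=3 J1=1 J2=0
add link → L=4 J1=1 J2=0
P@1,3 dof=1 J1 → L=4 J1=2 J2=0
add link → L=5 J1=2 J2=0
C@2,0 dof=2 J2 → L=5 J1=2 J2=1
add link → L=6 J1=2 J2=1
add link → L=7 J1=2 J2=1
R@0,1 dof=1 J1 → L=7 J1=3 J2=1
add link → L=8 J1=3 J2=1
PS@0,7 dof=2 J2 → L=8 J1=3 J2=2
C@4,0 dof=2 J2 → L=8 J1=3 J2=3
PS@5,0 dof=2 J2 → L=8 J1=3 J2=4
P@1,5 dof=1 J1 → L=8 J1=4 J2=4
add link → L=9 J1=4 J2=4
R@1,8 dof=1 J1 → L=9 J1=5 J2=4
R@1,4 dof=1 J1 → L=9 J1=6 J2=4
P@6,1 dof=1 J1 → L=9 J1=7 J2=4
R@5,8 dof=1 J1 → L=9 J1=8 J2=4
PS@6,5 dof=2 J2 → L=9 J1=8 J2=5
M=3(L−1)−2J1−J2=3·8−2·8−5=3

M = 3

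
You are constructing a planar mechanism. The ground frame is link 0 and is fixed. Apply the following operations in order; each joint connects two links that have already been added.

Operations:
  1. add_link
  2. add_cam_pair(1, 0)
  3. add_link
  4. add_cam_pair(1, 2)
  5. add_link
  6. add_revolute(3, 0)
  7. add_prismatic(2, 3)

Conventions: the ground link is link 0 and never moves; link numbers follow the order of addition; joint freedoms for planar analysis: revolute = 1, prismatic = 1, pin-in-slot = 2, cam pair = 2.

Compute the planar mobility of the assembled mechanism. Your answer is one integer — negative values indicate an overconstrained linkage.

ground; <1,0,0>
#1 <2,0,0>
C:1↔0 J2 <2,0,1>
#2 <3,0,1>
C:1↔2 J2 <3,0,2>
#3 <4,0,2>
R:3↔0 J1 <4,1,2>
P:2↔3 J1 <4,2,2>
3×3 − 2×2 − 1×2 = 3

M = 3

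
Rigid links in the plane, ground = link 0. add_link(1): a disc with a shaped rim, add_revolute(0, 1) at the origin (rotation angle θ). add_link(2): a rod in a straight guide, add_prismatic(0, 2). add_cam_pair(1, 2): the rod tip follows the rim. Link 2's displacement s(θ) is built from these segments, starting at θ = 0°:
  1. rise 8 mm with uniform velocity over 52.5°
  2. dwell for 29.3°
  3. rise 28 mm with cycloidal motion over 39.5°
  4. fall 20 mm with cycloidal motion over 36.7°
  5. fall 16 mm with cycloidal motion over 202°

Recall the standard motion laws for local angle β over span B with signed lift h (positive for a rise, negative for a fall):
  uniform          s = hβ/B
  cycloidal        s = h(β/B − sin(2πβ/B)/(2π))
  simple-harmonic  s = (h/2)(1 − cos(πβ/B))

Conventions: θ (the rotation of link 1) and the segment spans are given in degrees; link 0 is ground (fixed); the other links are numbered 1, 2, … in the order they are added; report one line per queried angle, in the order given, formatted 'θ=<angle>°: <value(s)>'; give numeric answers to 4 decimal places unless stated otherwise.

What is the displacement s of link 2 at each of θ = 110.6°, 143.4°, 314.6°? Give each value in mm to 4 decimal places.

segment 1 (0° to 52.5°, uniform, h = 8) is passed completely: s = 0.0000 + (8) = 8.0000
segment 2 (52.5° to 81.8°, dwell): s unchanged at 8.0000
θ = 110.6° falls in segment 3 (81.8° to 121.3°, cycloidal, h = 28): β = 110.6 − 81.8 = 28.8°, B = 39.5°; Δs = 28·(0.7291 − sin(2π·0.7291)/(2π)) = 24.8332; s = 8.0000 + 24.8332 = 32.8332
segment 3 (81.8° to 121.3°, cycloidal, h = 28) is passed completely: s = 8.0000 + (28) = 36.0000
θ = 143.4° falls in segment 4 (121.3° to 158°, cycloidal, h = -20): β = 143.4 − 121.3 = 22.1°, B = 36.7°; Δs = -20·(0.6022 − sin(2π·0.6022)/(2π)) = -13.9497; s = 36.0000 − 13.9497 = 22.0503
segment 4 (121.3° to 158°, cycloidal, h = -20) is passed completely: s = 36.0000 + (-20) = 16.0000
θ = 314.6° falls in segment 5 (158° to 360°, cycloidal, h = -16): β = 314.6 − 158 = 156.6°, B = 202°; Δs = -16·(0.7752 − sin(2π·0.7752)/(2π)) = -14.9185; s = 16.0000 − 14.9185 = 1.0815

θ=110.6°: 32.8332
θ=143.4°: 22.0503
θ=314.6°: 1.0815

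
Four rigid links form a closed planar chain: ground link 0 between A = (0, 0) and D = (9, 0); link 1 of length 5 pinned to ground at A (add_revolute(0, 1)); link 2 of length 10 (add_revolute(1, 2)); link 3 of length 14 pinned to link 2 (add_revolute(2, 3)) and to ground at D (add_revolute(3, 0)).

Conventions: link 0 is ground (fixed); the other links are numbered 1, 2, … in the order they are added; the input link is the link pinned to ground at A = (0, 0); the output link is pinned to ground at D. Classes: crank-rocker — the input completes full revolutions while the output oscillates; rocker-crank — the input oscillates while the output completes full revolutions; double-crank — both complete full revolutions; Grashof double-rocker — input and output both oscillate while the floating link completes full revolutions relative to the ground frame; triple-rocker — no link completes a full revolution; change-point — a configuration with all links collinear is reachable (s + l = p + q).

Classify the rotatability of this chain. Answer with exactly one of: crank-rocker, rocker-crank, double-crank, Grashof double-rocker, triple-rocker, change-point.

lengths: ground=9, input=5, coupler=10, output=14
sorted: s=5 (shortest), l=14 (longest), p+q=19
s + l = 19 vs p + q = 19
s + l = p + q → change-point (collinear configuration reachable)

change-point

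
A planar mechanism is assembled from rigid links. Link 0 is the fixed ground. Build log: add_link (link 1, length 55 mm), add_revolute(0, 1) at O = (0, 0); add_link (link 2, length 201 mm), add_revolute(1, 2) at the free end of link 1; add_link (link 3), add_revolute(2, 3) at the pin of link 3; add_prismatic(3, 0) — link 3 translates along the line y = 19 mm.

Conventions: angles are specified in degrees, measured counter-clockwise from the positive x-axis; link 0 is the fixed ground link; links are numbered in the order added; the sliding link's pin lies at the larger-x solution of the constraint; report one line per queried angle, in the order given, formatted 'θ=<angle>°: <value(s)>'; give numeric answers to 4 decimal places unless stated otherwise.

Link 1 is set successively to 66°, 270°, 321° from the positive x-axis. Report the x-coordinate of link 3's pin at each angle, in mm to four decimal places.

geometry: r = 55 mm, L = 201 mm, e = 19 mm
θ=66°: crank pin P = (r cos θ, r sin θ) = (22.370515, 50.245000)
θ=66°: h = r sin θ − e = 50.245000 − 19 = 31.245000
θ=66°: x = r cos θ + √(L² − h²) = 22.370515 + 198.556667 = 220.927182
θ=270°: crank pin P = (r cos θ, r sin θ) = (-0.000000, -55.000000)
θ=270°: h = r sin θ − e = -55.000000 − 19 = -74.000000
θ=270°: x = r cos θ + √(L² − h²) = -0.000000 + 186.882316 = 186.882316
θ=321°: crank pin P = (r cos θ, r sin θ) = (42.743028, -34.612622)
θ=321°: h = r sin θ − e = -34.612622 − 19 = -53.612622
θ=321°: x = r cos θ + √(L² − h²) = 42.743028 + 193.718060 = 236.461088

θ=66°: 220.9272
θ=270°: 186.8823
θ=321°: 236.4611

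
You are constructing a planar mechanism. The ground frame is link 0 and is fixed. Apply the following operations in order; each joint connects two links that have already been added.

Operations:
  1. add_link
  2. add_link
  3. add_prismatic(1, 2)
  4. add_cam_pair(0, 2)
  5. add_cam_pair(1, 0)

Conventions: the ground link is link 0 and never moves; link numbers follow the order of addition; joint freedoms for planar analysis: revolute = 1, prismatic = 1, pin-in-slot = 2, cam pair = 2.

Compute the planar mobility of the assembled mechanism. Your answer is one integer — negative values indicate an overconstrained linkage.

(L,J1,J2)=(1,0,0); link0 fixed
link1: (2,0,0)
link2: (3,0,0)
P 1-2 [J1]: (3,1,0)
C 0-2 [J2]: (3,1,1)
C 1-0 [J2]: (3,1,2)
Grübler: 3·2 − 2·1 − 2 = 2

M = 2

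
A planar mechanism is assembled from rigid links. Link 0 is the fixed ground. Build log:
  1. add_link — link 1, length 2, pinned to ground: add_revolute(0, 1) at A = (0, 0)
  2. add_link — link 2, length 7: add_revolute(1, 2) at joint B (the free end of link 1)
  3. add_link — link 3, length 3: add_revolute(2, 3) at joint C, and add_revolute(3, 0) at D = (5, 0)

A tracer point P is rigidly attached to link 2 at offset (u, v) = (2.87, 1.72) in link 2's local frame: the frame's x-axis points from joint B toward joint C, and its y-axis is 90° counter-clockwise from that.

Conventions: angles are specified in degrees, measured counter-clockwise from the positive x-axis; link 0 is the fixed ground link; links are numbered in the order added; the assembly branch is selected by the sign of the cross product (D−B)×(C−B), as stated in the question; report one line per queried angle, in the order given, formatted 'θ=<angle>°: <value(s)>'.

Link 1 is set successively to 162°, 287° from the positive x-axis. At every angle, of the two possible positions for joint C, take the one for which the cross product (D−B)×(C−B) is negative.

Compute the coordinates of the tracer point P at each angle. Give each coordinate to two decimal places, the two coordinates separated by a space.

A=(0,0), D=(5.00,0)
θ=162°: B = A + 2.00·(cos162°, sin162°) = (-1.9021, 0.6180)
θ=162°: |BD| = 6.9297
θ=162°: circle(B,7.00) ∩ circle(D,3.00): a=6.3510, h=2.9436
θ=162°:   candidates: C₊=(4.6861,2.9835) cross=20.399; C₋=(4.1610,-2.8803) cross=-20.399
θ=162°:   branch - wants cross < 0 → take C=(4.1610,-2.8803) (cross=-20.399)
θ=162°: ex = (C−B)/|BC| = (0.8662,-0.4998); ey = (0.4998,0.8662)
θ=162°: P = B + 2.87·ex + 1.72·ey = (1.4434,0.6735)
θ=287°: B = A + 2.00·(cos287°, sin287°) = (0.5847, -1.9126)
θ=287°: |BD| = 4.8117
θ=287°: circle(B,7.00) ∩ circle(D,3.00): a=6.5624, h=2.4362
θ=287°:   candidates: C₊=(5.6381,2.9314) cross=11.722; C₋=(7.5748,-1.5396) cross=-11.722
θ=287°:   branch - wants cross < 0 → take C=(7.5748,-1.5396) (cross=-11.722)
θ=287°: ex = (C−B)/|BC| = (0.9986,0.0533); ey = (-0.0533,0.9986)
θ=287°: P = B + 2.87·ex + 1.72·ey = (3.3590,-0.0421)

θ=162°: 1.44 0.67
θ=287°: 3.36 -0.04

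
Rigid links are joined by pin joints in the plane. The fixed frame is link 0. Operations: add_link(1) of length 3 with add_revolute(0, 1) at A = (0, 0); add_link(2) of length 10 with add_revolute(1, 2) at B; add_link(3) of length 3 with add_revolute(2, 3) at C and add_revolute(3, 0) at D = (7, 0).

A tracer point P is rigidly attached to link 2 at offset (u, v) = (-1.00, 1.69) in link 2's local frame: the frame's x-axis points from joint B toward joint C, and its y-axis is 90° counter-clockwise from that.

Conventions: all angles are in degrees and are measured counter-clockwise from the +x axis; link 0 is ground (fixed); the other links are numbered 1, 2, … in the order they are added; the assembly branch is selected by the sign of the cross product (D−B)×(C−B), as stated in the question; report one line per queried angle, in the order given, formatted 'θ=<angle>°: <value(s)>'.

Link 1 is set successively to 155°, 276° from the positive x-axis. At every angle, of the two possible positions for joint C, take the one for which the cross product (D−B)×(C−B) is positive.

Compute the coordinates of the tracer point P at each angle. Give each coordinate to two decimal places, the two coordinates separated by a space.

A=(0,0), D=(7.00,0)
θ=155°: B = A + 3.00·(cos155°, sin155°) = (-2.7189, 1.2679)
θ=155°: |BD| = 9.8013
θ=155°: circle(B,10.00) ∩ circle(D,3.00): a=9.5429, h=2.9889
θ=155°:   candidates: C₊=(7.1304,2.9972) cross=29.295; C₋=(6.3572,-2.9303) cross=-29.295
θ=155°:   branch + wants cross > 0 → take C=(7.1304,2.9972) (cross=29.295)
θ=155°: ex = (C−B)/|BC| = (0.9849,0.1729); ey = (-0.1729,0.9849)
θ=155°: P = B + -1.00·ex + 1.69·ey = (-3.9961,2.7595)
θ=276°: B = A + 3.00·(cos276°, sin276°) = (0.3136, -2.9836)
θ=276°: |BD| = 7.3219
θ=276°: circle(B,10.00) ∩ circle(D,3.00): a=9.8752, h=1.5750
θ=276°:   candidates: C₊=(8.6899,2.4787) cross=11.532; C₋=(9.9735,-0.3978) cross=-11.532
θ=276°:   branch + wants cross > 0 → take C=(8.6899,2.4787) (cross=11.532)
θ=276°: ex = (C−B)/|BC| = (0.8376,0.5462); ey = (-0.5462,0.8376)
θ=276°: P = B + -1.00·ex + 1.69·ey = (-1.4472,-2.1142)

θ=155°: -4.00 2.76
θ=276°: -1.45 -2.11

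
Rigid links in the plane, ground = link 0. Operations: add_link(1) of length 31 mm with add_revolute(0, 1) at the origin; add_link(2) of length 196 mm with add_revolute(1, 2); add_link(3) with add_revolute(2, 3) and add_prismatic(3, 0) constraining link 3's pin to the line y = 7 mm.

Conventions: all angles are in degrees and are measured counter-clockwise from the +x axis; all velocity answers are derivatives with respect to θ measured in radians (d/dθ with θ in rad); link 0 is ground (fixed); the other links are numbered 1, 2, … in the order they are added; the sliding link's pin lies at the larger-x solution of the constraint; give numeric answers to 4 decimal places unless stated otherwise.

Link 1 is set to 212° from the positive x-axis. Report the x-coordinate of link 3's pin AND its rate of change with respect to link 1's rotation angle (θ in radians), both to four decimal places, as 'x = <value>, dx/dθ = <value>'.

geometry: r = 31 mm, L = 196 mm, e = 7 mm
crank pin P = (r cos θ, r sin θ) = (-26.289491, -16.427497)
h = r sin θ − e = -16.427497 − 7 = -23.427497
x = r cos θ + √(L² − h²) = -26.289491 + 194.594842 = 168.305351
dx/dθ = −r sin θ − h·r cos θ/√(L² − h²) (θ in radians; h = -23.427497) = 13.262475

x = 168.3054, dx/dθ = 13.2625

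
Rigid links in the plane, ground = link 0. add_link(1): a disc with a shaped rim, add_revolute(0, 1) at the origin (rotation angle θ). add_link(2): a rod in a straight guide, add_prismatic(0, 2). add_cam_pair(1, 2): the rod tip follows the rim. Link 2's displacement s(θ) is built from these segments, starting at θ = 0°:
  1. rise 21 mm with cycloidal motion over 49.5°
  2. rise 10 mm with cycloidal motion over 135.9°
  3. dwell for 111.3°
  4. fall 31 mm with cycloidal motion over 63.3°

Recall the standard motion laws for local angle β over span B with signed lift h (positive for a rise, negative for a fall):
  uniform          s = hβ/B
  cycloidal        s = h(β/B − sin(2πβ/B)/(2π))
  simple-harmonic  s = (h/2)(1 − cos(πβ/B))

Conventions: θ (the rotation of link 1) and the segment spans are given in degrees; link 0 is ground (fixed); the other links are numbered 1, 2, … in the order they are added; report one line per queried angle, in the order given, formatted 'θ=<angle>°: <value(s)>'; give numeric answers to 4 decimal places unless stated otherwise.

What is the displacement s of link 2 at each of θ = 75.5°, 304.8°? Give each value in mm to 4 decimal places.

segment 1 (0° to 49.5°, cycloidal, h = 21) is passed completely: s = 0.0000 + (21) = 21.0000
θ = 75.5° falls in segment 2 (49.5° to 185.4°, cycloidal, h = 10): β = 75.5 − 49.5 = 26°, B = 135.9°; Δs = 10·(0.1913 − sin(2π·0.1913)/(2π)) = 0.4286; s = 21.0000 + 0.4286 = 21.4286
segment 2 (49.5° to 185.4°, cycloidal, h = 10) is passed completely: s = 21.0000 + (10) = 31.0000
segment 3 (185.4° to 296.7°, dwell): s unchanged at 31.0000
θ = 304.8° falls in segment 4 (296.7° to 360°, cycloidal, h = -31): β = 304.8 − 296.7 = 8.1°, B = 63.3°; Δs = -31·(0.1280 − sin(2π·0.1280)/(2π)) = -0.4138; s = 31.0000 − 0.4138 = 30.5862

θ=75.5°: 21.4286
θ=304.8°: 30.5862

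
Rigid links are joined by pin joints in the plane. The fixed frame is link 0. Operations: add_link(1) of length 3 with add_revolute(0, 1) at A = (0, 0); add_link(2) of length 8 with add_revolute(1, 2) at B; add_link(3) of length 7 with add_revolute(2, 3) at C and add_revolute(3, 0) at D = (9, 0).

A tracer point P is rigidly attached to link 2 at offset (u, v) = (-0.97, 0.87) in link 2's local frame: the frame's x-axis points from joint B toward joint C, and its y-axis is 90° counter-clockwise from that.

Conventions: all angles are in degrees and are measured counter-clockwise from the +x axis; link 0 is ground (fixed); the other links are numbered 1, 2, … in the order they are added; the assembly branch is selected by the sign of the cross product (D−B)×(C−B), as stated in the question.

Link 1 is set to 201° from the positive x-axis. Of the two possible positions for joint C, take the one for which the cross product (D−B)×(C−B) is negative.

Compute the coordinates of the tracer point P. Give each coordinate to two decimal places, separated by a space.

A=(0,0), D=(9.00,0)
B = A + 3.00·(cos201°, sin201°) = (-2.8007, -1.0751)
|BD| = 11.8496
circle(B,8.00) ∩ circle(D,7.00): a=6.5577, h=4.5821
  candidates: C₊=(3.3142,4.0831) cross=54.297; C₋=(4.1457,-5.0434) cross=-54.297
  branch - wants cross < 0 → take C=(4.1457,-5.0434) (cross=-54.297)
ex = (C−B)/|BC| = (0.8683,-0.4960); ey = (0.4960,0.8683)
P = B + -0.97·ex + 0.87·ey = (-3.2114,0.1615)

-3.21 0.16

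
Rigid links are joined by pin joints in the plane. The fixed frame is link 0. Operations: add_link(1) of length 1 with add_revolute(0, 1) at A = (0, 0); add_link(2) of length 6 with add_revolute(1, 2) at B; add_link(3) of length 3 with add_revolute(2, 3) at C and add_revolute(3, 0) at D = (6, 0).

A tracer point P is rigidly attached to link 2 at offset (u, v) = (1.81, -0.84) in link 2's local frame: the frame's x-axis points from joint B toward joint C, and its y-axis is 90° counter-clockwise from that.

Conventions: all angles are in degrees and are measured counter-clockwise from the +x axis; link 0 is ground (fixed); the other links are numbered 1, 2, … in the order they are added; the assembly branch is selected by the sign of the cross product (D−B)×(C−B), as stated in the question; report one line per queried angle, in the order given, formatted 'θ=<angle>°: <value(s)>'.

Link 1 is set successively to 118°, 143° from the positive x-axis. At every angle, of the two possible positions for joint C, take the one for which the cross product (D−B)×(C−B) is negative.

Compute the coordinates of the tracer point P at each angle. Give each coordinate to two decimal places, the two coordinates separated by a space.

A=(0,0), D=(6.00,0)
θ=118°: B = A + 1.00·(cos118°, sin118°) = (-0.4695, 0.8829)
θ=118°: |BD| = 6.5294
θ=118°: circle(B,6.00) ∩ circle(D,3.00): a=5.3323, h=2.7508
θ=118°:   candidates: C₊=(5.1858,2.8874) cross=17.961; C₋=(4.4419,-2.5636) cross=-17.961
θ=118°:   branch - wants cross < 0 → take C=(4.4419,-2.5636) (cross=-17.961)
θ=118°: ex = (C−B)/|BC| = (0.8186,-0.5744); ey = (0.5744,0.8186)
θ=118°: P = B + 1.81·ex + -0.84·ey = (0.5296,-0.8444)
θ=143°: B = A + 1.00·(cos143°, sin143°) = (-0.7986, 0.6018)
θ=143°: |BD| = 6.8252
θ=143°: circle(B,6.00) ∩ circle(D,3.00): a=5.3906, h=2.6347
θ=143°:   candidates: C₊=(4.8033,2.7510) cross=17.983; C₋=(4.3386,-2.4980) cross=-17.983
θ=143°:   branch - wants cross < 0 → take C=(4.3386,-2.4980) (cross=-17.983)
θ=143°: ex = (C−B)/|BC| = (0.8562,-0.5166); ey = (0.5166,0.8562)
θ=143°: P = B + 1.81·ex + -0.84·ey = (0.3171,-1.0525)

θ=118°: 0.53 -0.84
θ=143°: 0.32 -1.05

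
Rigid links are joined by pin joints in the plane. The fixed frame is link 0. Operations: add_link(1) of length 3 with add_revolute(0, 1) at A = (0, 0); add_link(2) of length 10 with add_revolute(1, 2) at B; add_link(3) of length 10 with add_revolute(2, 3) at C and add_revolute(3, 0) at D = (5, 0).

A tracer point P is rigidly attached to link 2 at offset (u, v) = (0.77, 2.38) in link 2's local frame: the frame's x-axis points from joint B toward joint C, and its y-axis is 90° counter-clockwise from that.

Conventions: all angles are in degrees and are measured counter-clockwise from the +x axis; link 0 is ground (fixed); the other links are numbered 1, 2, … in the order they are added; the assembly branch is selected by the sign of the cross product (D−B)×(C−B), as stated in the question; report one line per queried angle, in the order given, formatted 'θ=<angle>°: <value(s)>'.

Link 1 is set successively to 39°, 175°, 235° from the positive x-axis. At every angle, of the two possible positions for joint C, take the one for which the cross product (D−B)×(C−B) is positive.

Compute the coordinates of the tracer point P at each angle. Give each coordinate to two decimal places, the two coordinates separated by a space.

A=(0,0), D=(5.00,0)
θ=39°: B = A + 3.00·(cos39°, sin39°) = (2.3314, 1.8880)
θ=39°: |BD| = 3.2689
θ=39°: circle(B,10.00) ∩ circle(D,10.00): a=1.6344, h=9.8655
θ=39°:   candidates: C₊=(9.3636,8.9977) cross=32.249; C₋=(-2.0322,-7.1098) cross=-32.249
θ=39°:   branch + wants cross > 0 → take C=(9.3636,8.9977) (cross=32.249)
θ=39°: ex = (C−B)/|BC| = (0.7032,0.7110); ey = (-0.7110,0.7032)
θ=39°: P = B + 0.77·ex + 2.38·ey = (1.1808,4.1091)
θ=175°: B = A + 3.00·(cos175°, sin175°) = (-2.9886, 0.2615)
θ=175°: |BD| = 7.9929
θ=175°: circle(B,10.00) ∩ circle(D,10.00): a=3.9964, h=9.1667
θ=175°:   candidates: C₊=(1.3056,9.2925) cross=73.268; C₋=(0.7058,-9.0311) cross=-73.268
θ=175°:   branch + wants cross > 0 → take C=(1.3056,9.2925) (cross=73.268)
θ=175°: ex = (C−B)/|BC| = (0.4294,0.9031); ey = (-0.9031,0.4294)
θ=175°: P = B + 0.77·ex + 2.38·ey = (-4.8073,1.9789)
θ=235°: B = A + 3.00·(cos235°, sin235°) = (-1.7207, -2.4575)
θ=235°: |BD| = 7.1559
θ=235°: circle(B,10.00) ∩ circle(D,10.00): a=3.5780, h=9.3380
θ=235°:   candidates: C₊=(-1.5672,7.5414) cross=66.822; C₋=(4.8464,-9.9988) cross=-66.822
θ=235°:   branch + wants cross > 0 → take C=(-1.5672,7.5414) (cross=66.822)
θ=235°: ex = (C−B)/|BC| = (0.0154,0.9999); ey = (-0.9999,0.0154)
θ=235°: P = B + 0.77·ex + 2.38·ey = (-4.0886,-1.6510)

θ=39°: 1.18 4.11
θ=175°: -4.81 1.98
θ=235°: -4.09 -1.65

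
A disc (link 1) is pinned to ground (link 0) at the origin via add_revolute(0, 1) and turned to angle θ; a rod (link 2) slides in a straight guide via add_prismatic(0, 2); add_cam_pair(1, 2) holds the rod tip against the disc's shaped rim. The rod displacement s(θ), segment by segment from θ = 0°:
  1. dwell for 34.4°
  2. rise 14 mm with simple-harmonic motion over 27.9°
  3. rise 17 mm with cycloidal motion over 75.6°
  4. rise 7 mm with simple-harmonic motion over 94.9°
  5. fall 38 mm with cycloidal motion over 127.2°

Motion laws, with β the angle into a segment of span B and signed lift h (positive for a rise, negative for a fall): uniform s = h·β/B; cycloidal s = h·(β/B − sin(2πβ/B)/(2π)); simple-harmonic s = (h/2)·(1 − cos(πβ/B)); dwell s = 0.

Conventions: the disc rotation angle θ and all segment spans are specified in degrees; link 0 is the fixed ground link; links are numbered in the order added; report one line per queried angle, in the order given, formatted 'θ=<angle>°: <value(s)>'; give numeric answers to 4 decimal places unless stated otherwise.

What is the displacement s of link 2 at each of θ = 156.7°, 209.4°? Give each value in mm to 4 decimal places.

segment 1 (0° to 34.4°, dwell): s unchanged at 0.0000
segment 2 (34.4° to 62.3°, simple-harmonic, h = 14) is passed completely: s = 0.0000 + (14) = 14.0000
segment 3 (62.3° to 137.9°, cycloidal, h = 17) is passed completely: s = 14.0000 + (17) = 31.0000
θ = 156.7° falls in segment 4 (137.9° to 232.8°, simple-harmonic, h = 7): β = 156.7 − 137.9 = 18.8°, B = 94.9°; Δs = 7/2·(1 − cos(π·0.1981)) = 0.6562; s = 31.0000 + 0.6562 = 31.6562
θ = 209.4° falls in segment 4 (137.9° to 232.8°, simple-harmonic, h = 7): β = 209.4 − 137.9 = 71.5°, B = 94.9°; Δs = 7/2·(1 − cos(π·0.7534)) = 6.0014; s = 31.0000 + 6.0014 = 37.0014

θ=156.7°: 31.6562
θ=209.4°: 37.0014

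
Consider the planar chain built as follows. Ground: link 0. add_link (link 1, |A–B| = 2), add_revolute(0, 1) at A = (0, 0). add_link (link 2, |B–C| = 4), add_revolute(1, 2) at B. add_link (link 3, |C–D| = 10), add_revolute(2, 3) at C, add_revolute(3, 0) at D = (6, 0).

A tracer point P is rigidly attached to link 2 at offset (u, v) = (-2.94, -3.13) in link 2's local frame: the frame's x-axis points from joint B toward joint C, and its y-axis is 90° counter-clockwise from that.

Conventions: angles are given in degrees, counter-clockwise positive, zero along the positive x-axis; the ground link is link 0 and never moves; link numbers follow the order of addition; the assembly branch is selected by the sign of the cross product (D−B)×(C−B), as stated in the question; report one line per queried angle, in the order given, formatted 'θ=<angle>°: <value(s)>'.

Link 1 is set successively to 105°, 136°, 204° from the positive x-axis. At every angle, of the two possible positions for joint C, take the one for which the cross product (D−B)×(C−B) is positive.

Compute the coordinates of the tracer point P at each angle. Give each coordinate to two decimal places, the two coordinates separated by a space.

A=(0,0), D=(6.00,0)
θ=105°: B = A + 2.00·(cos105°, sin105°) = (-0.5176, 1.9319)
θ=105°: |BD| = 6.7979
θ=105°: circle(B,4.00) ∩ circle(D,10.00): a=-2.7794, h=2.8766
θ=105°:   candidates: C₊=(-2.3650,5.4797) cross=19.555; C₋=(-3.9999,-0.0363) cross=-19.555
θ=105°:   branch + wants cross > 0 → take C=(-2.3650,5.4797) (cross=19.555)
θ=105°: ex = (C−B)/|BC| = (-0.4618,0.8870); ey = (-0.8870,-0.4618)
θ=105°: P = B + -2.94·ex + -3.13·ey = (3.6164,0.7697)
θ=136°: B = A + 2.00·(cos136°, sin136°) = (-1.4387, 1.3893)
θ=136°: |BD| = 7.5673
θ=136°: circle(B,4.00) ∩ circle(D,10.00): a=-1.7665, h=3.5888
θ=136°:   candidates: C₊=(-2.5163,5.2414) cross=27.157; C₋=(-3.8341,-1.8141) cross=-27.157
θ=136°:   branch + wants cross > 0 → take C=(-2.5163,5.2414) (cross=27.157)
θ=136°: ex = (C−B)/|BC| = (-0.2694,0.9630); ey = (-0.9630,-0.2694)
θ=136°: P = B + -2.94·ex + -3.13·ey = (2.3676,-0.5987)
θ=204°: B = A + 2.00·(cos204°, sin204°) = (-1.8271, -0.8135)
θ=204°: |BD| = 7.8692
θ=204°: circle(B,4.00) ∩ circle(D,10.00): a=-1.4026, h=3.7460
θ=204°:   candidates: C₊=(-3.6094,2.7675) cross=29.478; C₋=(-2.8349,-4.6844) cross=-29.478
θ=204°:   branch + wants cross > 0 → take C=(-3.6094,2.7675) (cross=29.478)
θ=204°: ex = (C−B)/|BC| = (-0.4456,0.8952); ey = (-0.8952,-0.4456)
θ=204°: P = B + -2.94·ex + -3.13·ey = (2.2850,-2.0508)

θ=105°: 3.62 0.77
θ=136°: 2.37 -0.60
θ=204°: 2.29 -2.05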